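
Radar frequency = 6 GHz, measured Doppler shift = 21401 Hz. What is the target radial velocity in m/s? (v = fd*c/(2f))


v = 21401 * 3e8 / (2 * 6000000000.0) = 535.0 m/s

535.0 m/s


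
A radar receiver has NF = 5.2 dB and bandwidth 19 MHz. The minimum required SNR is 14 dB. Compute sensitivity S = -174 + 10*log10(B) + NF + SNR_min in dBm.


10*log10(19000000.0) = 72.79
S = -174 + 72.79 + 5.2 + 14 = -82.0 dBm

-82.0 dBm


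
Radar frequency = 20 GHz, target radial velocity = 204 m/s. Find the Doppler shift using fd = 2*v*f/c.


fd = 2 * 204 * 20000000000.0 / 3e8 = 27200.0 Hz

27200.0 Hz


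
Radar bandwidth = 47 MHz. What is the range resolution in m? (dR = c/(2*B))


dR = 3e8 / (2 * 47000000.0) = 3.19 m

3.19 m


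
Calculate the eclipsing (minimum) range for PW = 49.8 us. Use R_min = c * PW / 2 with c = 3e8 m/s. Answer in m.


R_min = 3e8 * 49.8e-6 / 2 = 7470.0 m

7470.0 m


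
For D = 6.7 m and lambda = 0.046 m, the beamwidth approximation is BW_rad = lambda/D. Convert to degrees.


BW_rad = 0.046 / 6.7 = 0.006866
BW_deg = 0.39 degrees

0.39 degrees


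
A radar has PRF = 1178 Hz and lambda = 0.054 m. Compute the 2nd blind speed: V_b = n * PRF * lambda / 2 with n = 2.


V_blind = 2 * 1178 * 0.054 / 2 = 63.6 m/s

63.6 m/s


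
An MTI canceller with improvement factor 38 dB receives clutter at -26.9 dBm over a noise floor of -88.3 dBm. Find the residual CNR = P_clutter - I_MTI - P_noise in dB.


CNR = -26.9 - 38 - (-88.3) = 23.4 dB

23.4 dB


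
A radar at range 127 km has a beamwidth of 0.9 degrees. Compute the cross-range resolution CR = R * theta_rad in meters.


BW_rad = 0.015707963
CR = 127000 * 0.015707963 = 1994.9 m

1994.9 m


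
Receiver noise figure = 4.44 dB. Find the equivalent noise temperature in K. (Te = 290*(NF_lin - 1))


NF_lin = 10^(4.44/10) = 2.779713
Te = 290 * (2.779713 - 1) = 516.1 K

516.1 K


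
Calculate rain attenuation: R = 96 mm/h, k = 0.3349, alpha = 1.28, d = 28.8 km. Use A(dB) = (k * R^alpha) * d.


gamma = 0.3349 * 96^1.28 = 115.404389 dB/km
A = 115.404389 * 28.8 = 3323.65 dB

3323.65 dB


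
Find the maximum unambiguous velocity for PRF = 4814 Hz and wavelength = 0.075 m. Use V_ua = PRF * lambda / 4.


V_ua = 4814 * 0.075 / 4 = 90.3 m/s

90.3 m/s


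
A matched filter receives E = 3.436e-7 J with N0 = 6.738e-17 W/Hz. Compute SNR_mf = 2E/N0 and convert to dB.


SNR_lin = 2 * 3.436e-7 / 6.738e-17 = 1.02e10
SNR_dB = 10*log10(1.02e10) = 100.1 dB

100.1 dB


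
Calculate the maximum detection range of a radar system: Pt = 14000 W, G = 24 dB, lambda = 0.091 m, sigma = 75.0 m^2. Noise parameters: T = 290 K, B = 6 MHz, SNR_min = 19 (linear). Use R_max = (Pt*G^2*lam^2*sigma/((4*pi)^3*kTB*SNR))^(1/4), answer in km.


G_lin = 10^(24/10) = 251.188643
R^4 = 14000 * 251.188643^2 * 0.091^2 * 75.0 / ((4*pi)^3 * 1.38e-23 * 290 * 6000000.0 * 19)
R^4 = 6.05983e17 m^4
R_max = (6.05983e17)^(1/4) = 27900.7 m = 27.9 km

27.9 km


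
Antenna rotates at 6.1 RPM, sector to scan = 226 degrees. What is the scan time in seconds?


t = 226 / (6.1 * 360) * 60 = 6.17 s

6.17 s


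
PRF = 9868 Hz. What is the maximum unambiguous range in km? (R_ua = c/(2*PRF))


R_ua = 3e8 / (2 * 9868) = 15200.6 m = 15.2 km

15.2 km


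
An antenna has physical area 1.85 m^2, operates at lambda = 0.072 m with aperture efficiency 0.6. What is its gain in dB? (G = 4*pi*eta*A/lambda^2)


G_linear = 4*pi*0.6*1.85/0.072^2 = 2690.72
G_dB = 10*log10(2690.72) = 34.3 dB

34.3 dB


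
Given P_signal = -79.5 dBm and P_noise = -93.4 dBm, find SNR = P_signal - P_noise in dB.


SNR = -79.5 - (-93.4) = 13.9 dB

13.9 dB


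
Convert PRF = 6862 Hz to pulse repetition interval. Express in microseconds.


PRI = 1/6862 = 0.0001457301 s = 145.7 us

145.7 us


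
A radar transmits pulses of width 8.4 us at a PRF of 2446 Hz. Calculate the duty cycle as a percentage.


DC = 8.4e-6 * 2446 * 100 = 2.05%

2.05%


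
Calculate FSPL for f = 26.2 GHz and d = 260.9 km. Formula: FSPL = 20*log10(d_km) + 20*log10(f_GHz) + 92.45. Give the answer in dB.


20*log10(260.9) = 48.33
20*log10(26.2) = 28.37
FSPL = 169.1 dB

169.1 dB


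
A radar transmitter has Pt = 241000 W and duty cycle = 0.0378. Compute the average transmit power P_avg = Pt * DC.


P_avg = 241000 * 0.0378 = 9109.8 W

9109.8 W


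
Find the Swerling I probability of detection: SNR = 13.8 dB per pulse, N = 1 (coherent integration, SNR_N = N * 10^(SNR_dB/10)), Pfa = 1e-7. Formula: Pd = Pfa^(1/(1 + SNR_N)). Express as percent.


SNR_lin = 10^(13.8/10) = 23.98833
SNR_N = 1 * 23.98833 = 23.98833
1/(1 + SNR_N) = 1/24.98833 = 0.0400187
Pd = (1e-7)^0.0400187 = 0.52465
Pd = 52.5%

52.5%


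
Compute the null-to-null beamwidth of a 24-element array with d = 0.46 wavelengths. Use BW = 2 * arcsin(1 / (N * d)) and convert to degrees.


1/(N*d) = 1/(24*0.46) = 0.09058
BW = 2*arcsin(0.09058) = 10.4 degrees

10.4 degrees


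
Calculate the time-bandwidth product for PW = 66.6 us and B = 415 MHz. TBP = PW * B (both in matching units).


TBP = 66.6 * 415 = 27639.0

27639.0


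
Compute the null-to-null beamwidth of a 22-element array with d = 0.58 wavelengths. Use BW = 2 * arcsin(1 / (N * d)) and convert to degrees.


1/(N*d) = 1/(22*0.58) = 0.07837
BW = 2*arcsin(0.07837) = 9.0 degrees

9.0 degrees


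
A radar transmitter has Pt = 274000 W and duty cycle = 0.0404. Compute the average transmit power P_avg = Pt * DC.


P_avg = 274000 * 0.0404 = 11069.6 W

11069.6 W


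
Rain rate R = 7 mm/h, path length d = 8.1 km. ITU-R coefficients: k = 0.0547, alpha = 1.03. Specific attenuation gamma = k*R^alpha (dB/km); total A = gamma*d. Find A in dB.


gamma = 0.0547 * 7^1.03 = 0.405918 dB/km
A = 0.405918 * 8.1 = 3.29 dB

3.29 dB


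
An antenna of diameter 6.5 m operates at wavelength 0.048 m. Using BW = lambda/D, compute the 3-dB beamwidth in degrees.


BW_rad = 0.048 / 6.5 = 0.007385
BW_deg = 0.42 degrees

0.42 degrees


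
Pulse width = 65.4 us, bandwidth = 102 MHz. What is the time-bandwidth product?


TBP = 65.4 * 102 = 6670.8

6670.8


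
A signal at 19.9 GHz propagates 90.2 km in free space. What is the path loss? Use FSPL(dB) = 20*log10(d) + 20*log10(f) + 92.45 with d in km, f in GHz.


20*log10(90.2) = 39.1
20*log10(19.9) = 25.98
FSPL = 157.5 dB

157.5 dB


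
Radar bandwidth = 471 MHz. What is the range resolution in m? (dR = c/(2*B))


dR = 3e8 / (2 * 471000000.0) = 0.32 m

0.32 m


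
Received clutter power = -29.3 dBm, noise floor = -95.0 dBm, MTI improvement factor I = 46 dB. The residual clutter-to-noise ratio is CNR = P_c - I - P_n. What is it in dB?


CNR = -29.3 - 46 - (-95.0) = 19.7 dB

19.7 dB


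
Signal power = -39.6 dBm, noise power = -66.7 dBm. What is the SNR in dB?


SNR = -39.6 - (-66.7) = 27.1 dB

27.1 dB


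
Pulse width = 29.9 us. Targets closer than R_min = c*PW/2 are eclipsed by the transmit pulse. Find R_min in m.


R_min = 3e8 * 29.9e-6 / 2 = 4485.0 m

4485.0 m


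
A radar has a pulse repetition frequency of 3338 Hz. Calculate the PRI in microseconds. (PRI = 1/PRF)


PRI = 1/3338 = 0.0002995806 s = 299.6 us

299.6 us


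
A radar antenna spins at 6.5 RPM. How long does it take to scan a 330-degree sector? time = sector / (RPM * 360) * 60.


t = 330 / (6.5 * 360) * 60 = 8.46 s

8.46 s


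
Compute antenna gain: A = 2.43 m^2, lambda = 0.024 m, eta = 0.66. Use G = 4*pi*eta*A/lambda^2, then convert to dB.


G_linear = 4*pi*0.66*2.43/0.024^2 = 34989.49
G_dB = 10*log10(34989.49) = 45.4 dB

45.4 dB


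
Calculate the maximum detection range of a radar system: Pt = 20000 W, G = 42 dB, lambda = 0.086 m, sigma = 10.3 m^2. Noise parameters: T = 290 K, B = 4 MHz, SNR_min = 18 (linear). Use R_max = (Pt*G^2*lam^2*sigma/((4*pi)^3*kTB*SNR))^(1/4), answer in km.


G_lin = 10^(42/10) = 15848.931925
R^4 = 20000 * 15848.931925^2 * 0.086^2 * 10.3 / ((4*pi)^3 * 1.38e-23 * 290 * 4000000.0 * 18)
R^4 = 6.69306e20 m^4
R_max = (6.69306e20)^(1/4) = 160844.5 m = 160.8 km

160.8 km


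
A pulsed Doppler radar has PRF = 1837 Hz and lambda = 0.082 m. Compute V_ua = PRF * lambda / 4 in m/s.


V_ua = 1837 * 0.082 / 4 = 37.7 m/s

37.7 m/s


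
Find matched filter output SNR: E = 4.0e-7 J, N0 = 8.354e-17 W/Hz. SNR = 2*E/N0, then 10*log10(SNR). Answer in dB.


SNR_lin = 2 * 4.0e-7 / 8.354e-17 = 9.576e9
SNR_dB = 10*log10(9.576e9) = 99.8 dB

99.8 dB


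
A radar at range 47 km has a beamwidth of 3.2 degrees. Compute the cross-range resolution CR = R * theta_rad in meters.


BW_rad = 0.055850536
CR = 47000 * 0.055850536 = 2625.0 m

2625.0 m


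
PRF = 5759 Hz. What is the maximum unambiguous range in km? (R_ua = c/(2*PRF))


R_ua = 3e8 / (2 * 5759) = 26046.2 m = 26.0 km

26.0 km


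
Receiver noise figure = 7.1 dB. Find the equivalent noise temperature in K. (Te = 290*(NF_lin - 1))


NF_lin = 10^(7.1/10) = 5.128614
Te = 290 * (5.128614 - 1) = 1197.3 K

1197.3 K


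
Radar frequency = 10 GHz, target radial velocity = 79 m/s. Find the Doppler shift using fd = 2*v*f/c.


fd = 2 * 79 * 10000000000.0 / 3e8 = 5266.7 Hz

5266.7 Hz


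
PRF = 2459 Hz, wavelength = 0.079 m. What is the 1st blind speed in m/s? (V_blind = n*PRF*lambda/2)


V_blind = 1 * 2459 * 0.079 / 2 = 97.1 m/s

97.1 m/s


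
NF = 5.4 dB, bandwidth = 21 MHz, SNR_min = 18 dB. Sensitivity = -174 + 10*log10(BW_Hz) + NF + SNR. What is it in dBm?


10*log10(21000000.0) = 73.22
S = -174 + 73.22 + 5.4 + 18 = -77.4 dBm

-77.4 dBm


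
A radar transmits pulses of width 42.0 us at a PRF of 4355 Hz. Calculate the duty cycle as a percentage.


DC = 42.0e-6 * 4355 * 100 = 18.29%

18.29%


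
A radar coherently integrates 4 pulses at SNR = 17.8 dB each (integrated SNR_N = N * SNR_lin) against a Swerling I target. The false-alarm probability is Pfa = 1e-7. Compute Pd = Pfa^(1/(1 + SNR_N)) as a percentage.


SNR_lin = 10^(17.8/10) = 60.25596
SNR_N = 4 * 60.25596 = 241.02384
1/(1 + SNR_N) = 1/242.02384 = 0.0041318
Pd = (1e-7)^0.0041318 = 0.93557
Pd = 93.6%

93.6%


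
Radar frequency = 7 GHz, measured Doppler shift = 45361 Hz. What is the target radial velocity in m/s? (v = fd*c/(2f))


v = 45361 * 3e8 / (2 * 7000000000.0) = 972.0 m/s

972.0 m/s


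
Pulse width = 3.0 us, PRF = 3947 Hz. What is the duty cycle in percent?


DC = 3.0e-6 * 3947 * 100 = 1.18%

1.18%


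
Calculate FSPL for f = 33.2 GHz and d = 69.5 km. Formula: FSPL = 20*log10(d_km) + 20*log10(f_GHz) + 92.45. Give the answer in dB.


20*log10(69.5) = 36.84
20*log10(33.2) = 30.42
FSPL = 159.7 dB

159.7 dB


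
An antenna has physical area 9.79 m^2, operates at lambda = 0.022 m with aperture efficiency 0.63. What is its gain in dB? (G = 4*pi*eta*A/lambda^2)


G_linear = 4*pi*0.63*9.79/0.022^2 = 160135.55
G_dB = 10*log10(160135.55) = 52.0 dB

52.0 dB


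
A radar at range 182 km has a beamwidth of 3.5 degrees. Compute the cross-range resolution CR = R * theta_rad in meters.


BW_rad = 0.061086524
CR = 182000 * 0.061086524 = 11117.7 m

11117.7 m


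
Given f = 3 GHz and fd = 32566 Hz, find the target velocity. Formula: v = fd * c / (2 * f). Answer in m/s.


v = 32566 * 3e8 / (2 * 3000000000.0) = 1628.3 m/s

1628.3 m/s


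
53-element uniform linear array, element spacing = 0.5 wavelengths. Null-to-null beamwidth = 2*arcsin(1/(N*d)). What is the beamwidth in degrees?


1/(N*d) = 1/(53*0.5) = 0.037736
BW = 2*arcsin(0.037736) = 4.3 degrees

4.3 degrees


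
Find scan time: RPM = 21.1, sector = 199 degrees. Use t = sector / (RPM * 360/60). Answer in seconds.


t = 199 / (21.1 * 360) * 60 = 1.57 s

1.57 s


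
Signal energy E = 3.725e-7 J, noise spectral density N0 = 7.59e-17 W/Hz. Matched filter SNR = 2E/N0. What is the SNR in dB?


SNR_lin = 2 * 3.725e-7 / 7.59e-17 = 9.816e9
SNR_dB = 10*log10(9.816e9) = 99.9 dB

99.9 dB


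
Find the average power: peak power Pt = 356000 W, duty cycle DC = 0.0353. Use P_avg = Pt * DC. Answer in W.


P_avg = 356000 * 0.0353 = 12566.8 W

12566.8 W


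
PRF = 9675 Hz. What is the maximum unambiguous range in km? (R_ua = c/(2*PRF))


R_ua = 3e8 / (2 * 9675) = 15503.9 m = 15.5 km

15.5 km


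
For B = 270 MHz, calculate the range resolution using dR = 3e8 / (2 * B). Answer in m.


dR = 3e8 / (2 * 270000000.0) = 0.56 m

0.56 m


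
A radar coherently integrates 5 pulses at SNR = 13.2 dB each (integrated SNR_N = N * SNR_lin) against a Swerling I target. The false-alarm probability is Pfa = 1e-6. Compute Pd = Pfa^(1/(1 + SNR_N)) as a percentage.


SNR_lin = 10^(13.2/10) = 20.89296
SNR_N = 5 * 20.89296 = 104.4648
1/(1 + SNR_N) = 1/105.4648 = 0.0094818
Pd = (1e-6)^0.0094818 = 0.87722
Pd = 87.7%

87.7%


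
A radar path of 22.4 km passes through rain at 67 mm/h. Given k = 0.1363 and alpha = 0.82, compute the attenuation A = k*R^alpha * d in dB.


gamma = 0.1363 * 67^0.82 = 4.284274 dB/km
A = 4.284274 * 22.4 = 95.97 dB

95.97 dB


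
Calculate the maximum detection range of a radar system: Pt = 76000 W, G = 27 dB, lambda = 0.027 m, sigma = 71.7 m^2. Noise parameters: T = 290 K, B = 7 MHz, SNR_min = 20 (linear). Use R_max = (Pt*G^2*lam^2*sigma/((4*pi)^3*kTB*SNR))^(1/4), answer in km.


G_lin = 10^(27/10) = 501.187234
R^4 = 76000 * 501.187234^2 * 0.027^2 * 71.7 / ((4*pi)^3 * 1.38e-23 * 290 * 7000000.0 * 20)
R^4 = 8.97482e17 m^4
R_max = (8.97482e17)^(1/4) = 30779.1 m = 30.8 km

30.8 km


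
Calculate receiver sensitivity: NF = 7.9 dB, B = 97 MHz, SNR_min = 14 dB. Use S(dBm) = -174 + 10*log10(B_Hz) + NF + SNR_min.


10*log10(97000000.0) = 79.87
S = -174 + 79.87 + 7.9 + 14 = -72.2 dBm

-72.2 dBm


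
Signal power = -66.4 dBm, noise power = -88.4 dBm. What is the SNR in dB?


SNR = -66.4 - (-88.4) = 22.0 dB

22.0 dB


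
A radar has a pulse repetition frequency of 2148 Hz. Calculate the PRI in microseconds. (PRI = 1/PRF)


PRI = 1/2148 = 0.0004655493 s = 465.5 us

465.5 us


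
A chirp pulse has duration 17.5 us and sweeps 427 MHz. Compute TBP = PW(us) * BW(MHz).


TBP = 17.5 * 427 = 7472.5

7472.5


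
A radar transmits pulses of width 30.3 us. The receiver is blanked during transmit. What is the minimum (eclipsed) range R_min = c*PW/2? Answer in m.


R_min = 3e8 * 30.3e-6 / 2 = 4545.0 m

4545.0 m


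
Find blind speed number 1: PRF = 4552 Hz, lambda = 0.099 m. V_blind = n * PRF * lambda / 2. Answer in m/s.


V_blind = 1 * 4552 * 0.099 / 2 = 225.3 m/s

225.3 m/s


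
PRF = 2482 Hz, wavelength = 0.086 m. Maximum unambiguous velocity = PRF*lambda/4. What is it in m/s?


V_ua = 2482 * 0.086 / 4 = 53.4 m/s

53.4 m/s


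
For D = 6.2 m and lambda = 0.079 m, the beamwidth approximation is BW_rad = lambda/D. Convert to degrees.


BW_rad = 0.079 / 6.2 = 0.012742
BW_deg = 0.73 degrees

0.73 degrees


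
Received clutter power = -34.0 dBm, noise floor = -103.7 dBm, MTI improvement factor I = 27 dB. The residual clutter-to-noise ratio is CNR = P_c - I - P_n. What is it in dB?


CNR = -34.0 - 27 - (-103.7) = 42.7 dB

42.7 dB


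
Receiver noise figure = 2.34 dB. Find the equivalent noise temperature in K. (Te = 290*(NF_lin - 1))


NF_lin = 10^(2.34/10) = 1.713957
Te = 290 * (1.713957 - 1) = 207.0 K

207.0 K


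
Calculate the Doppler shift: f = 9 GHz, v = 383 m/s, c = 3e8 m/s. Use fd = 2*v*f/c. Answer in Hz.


fd = 2 * 383 * 9000000000.0 / 3e8 = 22980.0 Hz

22980.0 Hz


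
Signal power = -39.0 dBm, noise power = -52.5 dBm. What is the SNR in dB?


SNR = -39.0 - (-52.5) = 13.5 dB

13.5 dB


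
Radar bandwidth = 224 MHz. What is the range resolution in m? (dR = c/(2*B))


dR = 3e8 / (2 * 224000000.0) = 0.67 m

0.67 m


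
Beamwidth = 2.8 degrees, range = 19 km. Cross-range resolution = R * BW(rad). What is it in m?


BW_rad = 0.048869219
CR = 19000 * 0.048869219 = 928.5 m

928.5 m


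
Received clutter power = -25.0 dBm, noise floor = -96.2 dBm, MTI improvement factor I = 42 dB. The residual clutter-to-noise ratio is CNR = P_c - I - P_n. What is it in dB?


CNR = -25.0 - 42 - (-96.2) = 29.2 dB

29.2 dB


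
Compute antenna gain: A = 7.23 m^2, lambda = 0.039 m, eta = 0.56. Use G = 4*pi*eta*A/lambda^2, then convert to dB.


G_linear = 4*pi*0.56*7.23/0.039^2 = 33450.84
G_dB = 10*log10(33450.84) = 45.2 dB

45.2 dB


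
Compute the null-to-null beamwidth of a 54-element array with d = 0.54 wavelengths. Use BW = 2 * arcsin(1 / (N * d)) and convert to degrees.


1/(N*d) = 1/(54*0.54) = 0.034294
BW = 2*arcsin(0.034294) = 3.9 degrees

3.9 degrees


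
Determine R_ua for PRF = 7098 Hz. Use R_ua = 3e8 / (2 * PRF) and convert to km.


R_ua = 3e8 / (2 * 7098) = 21132.7 m = 21.1 km

21.1 km


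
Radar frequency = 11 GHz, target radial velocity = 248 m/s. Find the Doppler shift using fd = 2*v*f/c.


fd = 2 * 248 * 11000000000.0 / 3e8 = 18186.7 Hz

18186.7 Hz


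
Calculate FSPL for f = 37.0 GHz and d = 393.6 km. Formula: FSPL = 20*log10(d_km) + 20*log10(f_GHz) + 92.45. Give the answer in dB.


20*log10(393.6) = 51.9
20*log10(37.0) = 31.36
FSPL = 175.7 dB

175.7 dB


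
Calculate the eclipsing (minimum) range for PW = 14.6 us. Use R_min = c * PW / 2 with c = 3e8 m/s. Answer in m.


R_min = 3e8 * 14.6e-6 / 2 = 2190.0 m

2190.0 m


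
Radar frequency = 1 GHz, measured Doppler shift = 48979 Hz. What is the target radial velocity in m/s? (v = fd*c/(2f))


v = 48979 * 3e8 / (2 * 1000000000.0) = 7346.9 m/s

7346.9 m/s


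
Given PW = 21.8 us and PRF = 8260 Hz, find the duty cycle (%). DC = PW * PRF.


DC = 21.8e-6 * 8260 * 100 = 18.01%

18.01%


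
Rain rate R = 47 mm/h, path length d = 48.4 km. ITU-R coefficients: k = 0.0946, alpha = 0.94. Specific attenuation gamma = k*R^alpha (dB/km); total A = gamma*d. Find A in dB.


gamma = 0.0946 * 47^0.94 = 3.529093 dB/km
A = 3.529093 * 48.4 = 170.81 dB

170.81 dB


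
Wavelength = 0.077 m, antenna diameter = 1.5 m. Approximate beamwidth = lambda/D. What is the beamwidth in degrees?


BW_rad = 0.077 / 1.5 = 0.051333
BW_deg = 2.94 degrees

2.94 degrees


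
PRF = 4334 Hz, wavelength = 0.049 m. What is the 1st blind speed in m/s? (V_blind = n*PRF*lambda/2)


V_blind = 1 * 4334 * 0.049 / 2 = 106.2 m/s

106.2 m/s


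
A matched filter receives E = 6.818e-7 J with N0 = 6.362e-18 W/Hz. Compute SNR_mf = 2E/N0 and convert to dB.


SNR_lin = 2 * 6.818e-7 / 6.362e-18 = 2.143e11
SNR_dB = 10*log10(2.143e11) = 113.3 dB

113.3 dB


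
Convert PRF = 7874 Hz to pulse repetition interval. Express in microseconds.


PRI = 1/7874 = 0.0001270003 s = 127.0 us

127.0 us


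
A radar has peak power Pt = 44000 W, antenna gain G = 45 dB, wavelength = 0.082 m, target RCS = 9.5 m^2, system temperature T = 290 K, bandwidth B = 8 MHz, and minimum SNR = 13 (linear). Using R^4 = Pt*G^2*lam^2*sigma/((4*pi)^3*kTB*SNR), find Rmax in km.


G_lin = 10^(45/10) = 31622.776602
R^4 = 44000 * 31622.776602^2 * 0.082^2 * 9.5 / ((4*pi)^3 * 1.38e-23 * 290 * 8000000.0 * 13)
R^4 = 3.40302e21 m^4
R_max = (3.40302e21)^(1/4) = 241527.2 m = 241.5 km

241.5 km


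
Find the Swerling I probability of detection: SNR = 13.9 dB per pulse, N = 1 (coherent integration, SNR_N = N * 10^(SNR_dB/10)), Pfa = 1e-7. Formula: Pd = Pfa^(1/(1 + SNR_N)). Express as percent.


SNR_lin = 10^(13.9/10) = 24.54709
SNR_N = 1 * 24.54709 = 24.54709
1/(1 + SNR_N) = 1/25.54709 = 0.0391434
Pd = (1e-7)^0.0391434 = 0.5321
Pd = 53.2%

53.2%


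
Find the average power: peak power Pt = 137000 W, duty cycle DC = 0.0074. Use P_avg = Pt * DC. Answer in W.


P_avg = 137000 * 0.0074 = 1013.8 W

1013.8 W


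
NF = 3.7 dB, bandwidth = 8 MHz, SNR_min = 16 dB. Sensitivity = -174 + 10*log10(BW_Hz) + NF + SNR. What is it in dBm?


10*log10(8000000.0) = 69.03
S = -174 + 69.03 + 3.7 + 16 = -85.3 dBm

-85.3 dBm


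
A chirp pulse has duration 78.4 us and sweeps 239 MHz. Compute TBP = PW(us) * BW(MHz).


TBP = 78.4 * 239 = 18737.6

18737.6


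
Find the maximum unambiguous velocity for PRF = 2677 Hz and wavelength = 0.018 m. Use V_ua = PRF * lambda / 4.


V_ua = 2677 * 0.018 / 4 = 12.0 m/s

12.0 m/s


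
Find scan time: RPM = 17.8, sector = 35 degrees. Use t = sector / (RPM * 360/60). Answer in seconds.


t = 35 / (17.8 * 360) * 60 = 0.33 s

0.33 s


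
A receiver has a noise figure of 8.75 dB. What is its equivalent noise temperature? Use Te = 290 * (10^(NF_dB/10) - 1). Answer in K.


NF_lin = 10^(8.75/10) = 7.498942
Te = 290 * (7.498942 - 1) = 1884.7 K

1884.7 K


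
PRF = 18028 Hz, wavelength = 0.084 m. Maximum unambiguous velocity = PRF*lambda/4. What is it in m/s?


V_ua = 18028 * 0.084 / 4 = 378.6 m/s

378.6 m/s


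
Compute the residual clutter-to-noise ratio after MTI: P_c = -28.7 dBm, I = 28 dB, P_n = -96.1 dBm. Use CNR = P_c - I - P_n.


CNR = -28.7 - 28 - (-96.1) = 39.4 dB

39.4 dB


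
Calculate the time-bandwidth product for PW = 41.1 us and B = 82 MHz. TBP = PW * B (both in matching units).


TBP = 41.1 * 82 = 3370.2

3370.2


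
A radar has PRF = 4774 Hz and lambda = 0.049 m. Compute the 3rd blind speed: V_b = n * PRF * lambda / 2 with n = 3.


V_blind = 3 * 4774 * 0.049 / 2 = 350.9 m/s

350.9 m/s


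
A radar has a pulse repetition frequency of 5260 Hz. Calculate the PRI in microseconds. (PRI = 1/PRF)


PRI = 1/5260 = 0.0001901141 s = 190.1 us

190.1 us


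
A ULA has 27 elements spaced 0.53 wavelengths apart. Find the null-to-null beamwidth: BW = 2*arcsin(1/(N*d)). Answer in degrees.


1/(N*d) = 1/(27*0.53) = 0.069881
BW = 2*arcsin(0.069881) = 8.0 degrees

8.0 degrees


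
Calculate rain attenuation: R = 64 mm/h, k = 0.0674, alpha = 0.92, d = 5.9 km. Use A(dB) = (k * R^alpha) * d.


gamma = 0.0674 * 64^0.92 = 3.092755 dB/km
A = 3.092755 * 5.9 = 18.25 dB

18.25 dB


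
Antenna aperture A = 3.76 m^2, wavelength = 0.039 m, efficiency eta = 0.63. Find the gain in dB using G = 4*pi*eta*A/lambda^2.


G_linear = 4*pi*0.63*3.76/0.039^2 = 19570.82
G_dB = 10*log10(19570.82) = 42.9 dB

42.9 dB


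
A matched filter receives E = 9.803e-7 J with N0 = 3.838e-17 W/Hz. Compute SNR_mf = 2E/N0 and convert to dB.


SNR_lin = 2 * 9.803e-7 / 3.838e-17 = 5.108e10
SNR_dB = 10*log10(5.108e10) = 107.1 dB

107.1 dB


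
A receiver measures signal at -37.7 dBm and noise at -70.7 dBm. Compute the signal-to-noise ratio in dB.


SNR = -37.7 - (-70.7) = 33.0 dB

33.0 dB


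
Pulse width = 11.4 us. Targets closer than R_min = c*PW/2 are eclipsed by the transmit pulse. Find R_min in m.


R_min = 3e8 * 11.4e-6 / 2 = 1710.0 m

1710.0 m


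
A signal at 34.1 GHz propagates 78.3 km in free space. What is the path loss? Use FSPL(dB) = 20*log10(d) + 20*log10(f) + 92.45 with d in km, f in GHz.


20*log10(78.3) = 37.88
20*log10(34.1) = 30.66
FSPL = 161.0 dB

161.0 dB


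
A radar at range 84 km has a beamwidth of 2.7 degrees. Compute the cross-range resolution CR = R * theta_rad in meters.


BW_rad = 0.04712389
CR = 84000 * 0.04712389 = 3958.4 m

3958.4 m


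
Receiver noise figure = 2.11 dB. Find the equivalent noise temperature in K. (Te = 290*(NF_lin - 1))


NF_lin = 10^(2.11/10) = 1.625549
Te = 290 * (1.625549 - 1) = 181.4 K

181.4 K


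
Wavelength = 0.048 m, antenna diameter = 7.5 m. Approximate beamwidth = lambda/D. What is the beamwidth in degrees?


BW_rad = 0.048 / 7.5 = 0.0064
BW_deg = 0.37 degrees

0.37 degrees


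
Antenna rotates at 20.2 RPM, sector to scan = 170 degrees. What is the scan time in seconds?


t = 170 / (20.2 * 360) * 60 = 1.4 s

1.4 s


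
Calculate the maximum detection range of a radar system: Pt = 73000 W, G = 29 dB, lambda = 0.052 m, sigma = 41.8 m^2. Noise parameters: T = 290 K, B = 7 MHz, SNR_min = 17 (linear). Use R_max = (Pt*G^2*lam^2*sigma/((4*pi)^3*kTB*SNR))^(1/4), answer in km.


G_lin = 10^(29/10) = 794.328235
R^4 = 73000 * 794.328235^2 * 0.052^2 * 41.8 / ((4*pi)^3 * 1.38e-23 * 290 * 7000000.0 * 17)
R^4 = 5.50874e18 m^4
R_max = (5.50874e18)^(1/4) = 48446.6 m = 48.4 km

48.4 km


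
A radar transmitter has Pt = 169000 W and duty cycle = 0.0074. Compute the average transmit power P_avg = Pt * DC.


P_avg = 169000 * 0.0074 = 1250.6 W

1250.6 W


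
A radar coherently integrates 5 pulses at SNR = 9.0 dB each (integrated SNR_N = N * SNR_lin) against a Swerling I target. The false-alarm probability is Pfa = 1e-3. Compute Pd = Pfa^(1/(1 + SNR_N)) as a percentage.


SNR_lin = 10^(9.0/10) = 7.94328
SNR_N = 5 * 7.94328 = 39.7164
1/(1 + SNR_N) = 1/40.7164 = 0.0245601
Pd = (1e-3)^0.0245601 = 0.84396
Pd = 84.4%

84.4%


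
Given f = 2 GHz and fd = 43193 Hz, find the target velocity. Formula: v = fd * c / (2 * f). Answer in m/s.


v = 43193 * 3e8 / (2 * 2000000000.0) = 3239.5 m/s

3239.5 m/s


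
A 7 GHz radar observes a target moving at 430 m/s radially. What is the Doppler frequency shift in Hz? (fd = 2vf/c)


fd = 2 * 430 * 7000000000.0 / 3e8 = 20066.7 Hz

20066.7 Hz


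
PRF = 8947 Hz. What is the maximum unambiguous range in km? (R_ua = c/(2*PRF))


R_ua = 3e8 / (2 * 8947) = 16765.4 m = 16.8 km

16.8 km


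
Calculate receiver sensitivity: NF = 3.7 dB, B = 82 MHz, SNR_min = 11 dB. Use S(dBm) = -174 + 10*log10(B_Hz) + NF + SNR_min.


10*log10(82000000.0) = 79.14
S = -174 + 79.14 + 3.7 + 11 = -80.2 dBm

-80.2 dBm


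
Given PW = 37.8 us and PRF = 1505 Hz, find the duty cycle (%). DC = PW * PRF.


DC = 37.8e-6 * 1505 * 100 = 5.69%

5.69%


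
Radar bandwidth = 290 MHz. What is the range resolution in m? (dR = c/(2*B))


dR = 3e8 / (2 * 290000000.0) = 0.52 m

0.52 m


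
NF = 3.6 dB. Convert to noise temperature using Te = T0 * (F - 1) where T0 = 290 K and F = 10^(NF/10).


NF_lin = 10^(3.6/10) = 2.290868
Te = 290 * (2.290868 - 1) = 374.4 K

374.4 K


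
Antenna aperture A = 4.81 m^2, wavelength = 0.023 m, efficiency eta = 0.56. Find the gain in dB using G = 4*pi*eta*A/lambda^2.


G_linear = 4*pi*0.56*4.81/0.023^2 = 63986.34
G_dB = 10*log10(63986.34) = 48.1 dB

48.1 dB


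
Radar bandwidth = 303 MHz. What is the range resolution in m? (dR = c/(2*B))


dR = 3e8 / (2 * 303000000.0) = 0.5 m

0.5 m


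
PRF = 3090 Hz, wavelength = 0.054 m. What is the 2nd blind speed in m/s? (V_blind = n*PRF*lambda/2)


V_blind = 2 * 3090 * 0.054 / 2 = 166.9 m/s

166.9 m/s


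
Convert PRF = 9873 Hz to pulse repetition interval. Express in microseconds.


PRI = 1/9873 = 0.0001012863 s = 101.3 us

101.3 us


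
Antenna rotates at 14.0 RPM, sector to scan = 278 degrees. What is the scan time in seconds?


t = 278 / (14.0 * 360) * 60 = 3.31 s

3.31 s


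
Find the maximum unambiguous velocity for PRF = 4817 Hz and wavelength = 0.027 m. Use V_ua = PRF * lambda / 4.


V_ua = 4817 * 0.027 / 4 = 32.5 m/s

32.5 m/s


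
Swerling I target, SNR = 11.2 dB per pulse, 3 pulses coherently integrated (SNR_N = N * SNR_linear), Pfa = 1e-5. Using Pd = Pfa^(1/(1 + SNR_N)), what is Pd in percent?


SNR_lin = 10^(11.2/10) = 13.18257
SNR_N = 3 * 13.18257 = 39.54771
1/(1 + SNR_N) = 1/40.54771 = 0.0246623
Pd = (1e-5)^0.0246623 = 0.75282
Pd = 75.3%

75.3%


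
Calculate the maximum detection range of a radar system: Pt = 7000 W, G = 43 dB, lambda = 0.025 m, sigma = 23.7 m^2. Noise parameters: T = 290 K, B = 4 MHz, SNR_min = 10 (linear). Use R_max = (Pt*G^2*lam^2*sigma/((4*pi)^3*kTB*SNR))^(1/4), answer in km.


G_lin = 10^(43/10) = 19952.62315
R^4 = 7000 * 19952.62315^2 * 0.025^2 * 23.7 / ((4*pi)^3 * 1.38e-23 * 290 * 4000000.0 * 10)
R^4 = 1.29945e20 m^4
R_max = (1.29945e20)^(1/4) = 106767.7 m = 106.8 km

106.8 km


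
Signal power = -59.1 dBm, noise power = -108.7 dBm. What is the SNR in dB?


SNR = -59.1 - (-108.7) = 49.6 dB

49.6 dB


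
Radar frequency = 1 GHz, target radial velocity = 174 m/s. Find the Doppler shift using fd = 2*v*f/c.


fd = 2 * 174 * 1000000000.0 / 3e8 = 1160.0 Hz

1160.0 Hz


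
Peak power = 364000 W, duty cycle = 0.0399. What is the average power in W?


P_avg = 364000 * 0.0399 = 14523.6 W

14523.6 W


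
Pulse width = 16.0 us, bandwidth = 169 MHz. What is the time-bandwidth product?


TBP = 16.0 * 169 = 2704.0

2704.0


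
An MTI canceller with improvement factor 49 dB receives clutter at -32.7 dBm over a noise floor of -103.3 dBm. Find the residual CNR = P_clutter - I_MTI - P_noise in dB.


CNR = -32.7 - 49 - (-103.3) = 21.6 dB

21.6 dB


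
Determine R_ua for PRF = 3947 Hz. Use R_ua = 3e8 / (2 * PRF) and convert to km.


R_ua = 3e8 / (2 * 3947) = 38003.5 m = 38.0 km

38.0 km


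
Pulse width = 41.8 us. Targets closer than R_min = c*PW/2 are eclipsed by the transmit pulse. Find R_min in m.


R_min = 3e8 * 41.8e-6 / 2 = 6270.0 m

6270.0 m


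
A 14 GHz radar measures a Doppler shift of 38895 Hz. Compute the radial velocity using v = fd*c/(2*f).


v = 38895 * 3e8 / (2 * 14000000000.0) = 416.7 m/s

416.7 m/s


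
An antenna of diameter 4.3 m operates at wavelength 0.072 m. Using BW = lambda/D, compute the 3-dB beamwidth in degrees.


BW_rad = 0.072 / 4.3 = 0.016744
BW_deg = 0.96 degrees

0.96 degrees


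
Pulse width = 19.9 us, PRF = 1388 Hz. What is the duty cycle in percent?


DC = 19.9e-6 * 1388 * 100 = 2.76%

2.76%


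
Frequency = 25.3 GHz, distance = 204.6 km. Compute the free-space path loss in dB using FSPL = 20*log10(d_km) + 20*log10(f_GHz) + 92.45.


20*log10(204.6) = 46.22
20*log10(25.3) = 28.06
FSPL = 166.7 dB

166.7 dB


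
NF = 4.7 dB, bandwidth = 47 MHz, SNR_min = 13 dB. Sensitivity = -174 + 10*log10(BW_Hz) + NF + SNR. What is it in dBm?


10*log10(47000000.0) = 76.72
S = -174 + 76.72 + 4.7 + 13 = -79.6 dBm

-79.6 dBm


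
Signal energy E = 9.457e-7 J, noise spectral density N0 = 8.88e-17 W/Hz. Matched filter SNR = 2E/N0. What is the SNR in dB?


SNR_lin = 2 * 9.457e-7 / 8.88e-17 = 2.13e10
SNR_dB = 10*log10(2.13e10) = 103.3 dB

103.3 dB


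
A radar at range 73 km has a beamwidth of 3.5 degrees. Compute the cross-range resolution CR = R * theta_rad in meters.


BW_rad = 0.061086524
CR = 73000 * 0.061086524 = 4459.3 m

4459.3 m


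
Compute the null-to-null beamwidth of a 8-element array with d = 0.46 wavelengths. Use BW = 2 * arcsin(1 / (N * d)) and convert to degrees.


1/(N*d) = 1/(8*0.46) = 0.271739
BW = 2*arcsin(0.271739) = 31.5 degrees

31.5 degrees


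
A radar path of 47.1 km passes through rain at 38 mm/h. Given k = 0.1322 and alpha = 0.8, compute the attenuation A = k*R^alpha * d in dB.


gamma = 0.1322 * 38^0.8 = 2.426936 dB/km
A = 2.426936 * 47.1 = 114.31 dB

114.31 dB


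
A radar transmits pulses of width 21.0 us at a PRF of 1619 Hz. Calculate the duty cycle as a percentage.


DC = 21.0e-6 * 1619 * 100 = 3.4%

3.4%


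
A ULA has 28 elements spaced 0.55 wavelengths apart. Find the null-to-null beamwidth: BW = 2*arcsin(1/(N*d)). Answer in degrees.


1/(N*d) = 1/(28*0.55) = 0.064935
BW = 2*arcsin(0.064935) = 7.4 degrees

7.4 degrees


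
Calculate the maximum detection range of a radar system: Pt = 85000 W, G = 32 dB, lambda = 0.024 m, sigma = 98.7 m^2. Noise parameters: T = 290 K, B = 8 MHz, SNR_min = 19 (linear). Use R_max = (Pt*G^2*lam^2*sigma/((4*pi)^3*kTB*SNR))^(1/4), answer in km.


G_lin = 10^(32/10) = 1584.893192
R^4 = 85000 * 1584.893192^2 * 0.024^2 * 98.7 / ((4*pi)^3 * 1.38e-23 * 290 * 8000000.0 * 19)
R^4 = 1.00556e19 m^4
R_max = (1.00556e19)^(1/4) = 56312.1 m = 56.3 km

56.3 km


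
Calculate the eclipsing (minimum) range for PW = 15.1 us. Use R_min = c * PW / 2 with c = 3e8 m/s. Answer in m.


R_min = 3e8 * 15.1e-6 / 2 = 2265.0 m

2265.0 m


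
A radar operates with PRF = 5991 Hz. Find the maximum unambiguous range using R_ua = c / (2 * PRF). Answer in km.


R_ua = 3e8 / (2 * 5991) = 25037.6 m = 25.0 km

25.0 km


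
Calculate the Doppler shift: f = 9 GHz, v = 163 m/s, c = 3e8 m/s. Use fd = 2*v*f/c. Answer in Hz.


fd = 2 * 163 * 9000000000.0 / 3e8 = 9780.0 Hz

9780.0 Hz


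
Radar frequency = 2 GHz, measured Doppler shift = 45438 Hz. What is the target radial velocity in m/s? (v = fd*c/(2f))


v = 45438 * 3e8 / (2 * 2000000000.0) = 3407.9 m/s

3407.9 m/s


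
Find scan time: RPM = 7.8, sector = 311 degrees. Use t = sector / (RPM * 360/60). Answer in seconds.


t = 311 / (7.8 * 360) * 60 = 6.65 s

6.65 s


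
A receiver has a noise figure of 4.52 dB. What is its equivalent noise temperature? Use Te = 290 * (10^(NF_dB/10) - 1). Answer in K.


NF_lin = 10^(4.52/10) = 2.831392
Te = 290 * (2.831392 - 1) = 531.1 K

531.1 K


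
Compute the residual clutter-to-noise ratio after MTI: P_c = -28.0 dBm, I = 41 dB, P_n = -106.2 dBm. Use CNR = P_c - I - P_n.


CNR = -28.0 - 41 - (-106.2) = 37.2 dB

37.2 dB


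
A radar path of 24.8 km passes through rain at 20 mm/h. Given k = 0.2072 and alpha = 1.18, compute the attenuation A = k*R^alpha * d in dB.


gamma = 0.2072 * 20^1.18 = 7.105672 dB/km
A = 7.105672 * 24.8 = 176.22 dB

176.22 dB


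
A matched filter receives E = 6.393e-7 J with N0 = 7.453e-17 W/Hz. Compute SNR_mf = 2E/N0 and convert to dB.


SNR_lin = 2 * 6.393e-7 / 7.453e-17 = 1.716e10
SNR_dB = 10*log10(1.716e10) = 102.3 dB

102.3 dB


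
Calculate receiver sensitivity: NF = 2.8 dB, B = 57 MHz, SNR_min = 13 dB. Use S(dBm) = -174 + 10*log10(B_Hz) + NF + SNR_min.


10*log10(57000000.0) = 77.56
S = -174 + 77.56 + 2.8 + 13 = -80.6 dBm

-80.6 dBm


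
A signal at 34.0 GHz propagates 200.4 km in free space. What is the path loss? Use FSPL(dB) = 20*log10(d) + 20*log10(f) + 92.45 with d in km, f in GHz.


20*log10(200.4) = 46.04
20*log10(34.0) = 30.63
FSPL = 169.1 dB

169.1 dB


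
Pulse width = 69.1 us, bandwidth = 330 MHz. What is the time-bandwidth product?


TBP = 69.1 * 330 = 22803.0

22803.0


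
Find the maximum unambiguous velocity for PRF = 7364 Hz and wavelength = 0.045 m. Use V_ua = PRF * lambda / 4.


V_ua = 7364 * 0.045 / 4 = 82.8 m/s

82.8 m/s


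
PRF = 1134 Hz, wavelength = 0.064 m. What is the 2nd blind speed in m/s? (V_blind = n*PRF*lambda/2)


V_blind = 2 * 1134 * 0.064 / 2 = 72.6 m/s

72.6 m/s


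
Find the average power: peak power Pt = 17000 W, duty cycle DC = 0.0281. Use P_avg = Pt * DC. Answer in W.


P_avg = 17000 * 0.0281 = 477.7 W

477.7 W


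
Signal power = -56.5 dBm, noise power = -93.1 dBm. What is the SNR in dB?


SNR = -56.5 - (-93.1) = 36.6 dB

36.6 dB


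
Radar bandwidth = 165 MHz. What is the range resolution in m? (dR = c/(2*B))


dR = 3e8 / (2 * 165000000.0) = 0.91 m

0.91 m


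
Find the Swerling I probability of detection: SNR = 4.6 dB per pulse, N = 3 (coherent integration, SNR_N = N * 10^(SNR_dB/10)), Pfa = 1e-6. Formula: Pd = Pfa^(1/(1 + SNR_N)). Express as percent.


SNR_lin = 10^(4.6/10) = 2.88403
SNR_N = 3 * 2.88403 = 8.65209
1/(1 + SNR_N) = 1/9.65209 = 0.1036045
Pd = (1e-6)^0.1036045 = 0.23899
Pd = 23.9%

23.9%


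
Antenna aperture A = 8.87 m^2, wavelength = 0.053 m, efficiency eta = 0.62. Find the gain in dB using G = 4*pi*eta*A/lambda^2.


G_linear = 4*pi*0.62*8.87/0.053^2 = 24602.17
G_dB = 10*log10(24602.17) = 43.9 dB

43.9 dB


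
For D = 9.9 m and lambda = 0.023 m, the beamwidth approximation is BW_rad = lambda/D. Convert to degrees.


BW_rad = 0.023 / 9.9 = 0.002323
BW_deg = 0.13 degrees

0.13 degrees


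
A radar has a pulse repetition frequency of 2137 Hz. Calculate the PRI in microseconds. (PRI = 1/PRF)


PRI = 1/2137 = 0.0004679457 s = 467.9 us

467.9 us


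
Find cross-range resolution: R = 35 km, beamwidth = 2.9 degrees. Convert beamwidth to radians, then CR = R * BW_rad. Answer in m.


BW_rad = 0.050614548
CR = 35000 * 0.050614548 = 1771.5 m

1771.5 m


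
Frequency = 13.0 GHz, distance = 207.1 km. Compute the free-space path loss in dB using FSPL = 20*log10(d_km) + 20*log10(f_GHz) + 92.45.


20*log10(207.1) = 46.32
20*log10(13.0) = 22.28
FSPL = 161.1 dB

161.1 dB


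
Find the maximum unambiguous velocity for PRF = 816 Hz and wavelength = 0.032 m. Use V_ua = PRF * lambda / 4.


V_ua = 816 * 0.032 / 4 = 6.5 m/s

6.5 m/s


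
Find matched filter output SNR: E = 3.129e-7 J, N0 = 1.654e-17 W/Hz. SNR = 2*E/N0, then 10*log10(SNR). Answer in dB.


SNR_lin = 2 * 3.129e-7 / 1.654e-17 = 3.784e10
SNR_dB = 10*log10(3.784e10) = 105.8 dB

105.8 dB


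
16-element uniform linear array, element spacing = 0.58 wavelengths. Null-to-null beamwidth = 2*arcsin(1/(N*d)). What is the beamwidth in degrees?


1/(N*d) = 1/(16*0.58) = 0.107759
BW = 2*arcsin(0.107759) = 12.4 degrees

12.4 degrees


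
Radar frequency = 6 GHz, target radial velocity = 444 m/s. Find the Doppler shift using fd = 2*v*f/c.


fd = 2 * 444 * 6000000000.0 / 3e8 = 17760.0 Hz

17760.0 Hz


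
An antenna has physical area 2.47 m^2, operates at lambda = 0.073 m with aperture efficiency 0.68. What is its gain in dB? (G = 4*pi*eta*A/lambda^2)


G_linear = 4*pi*0.68*2.47/0.073^2 = 3960.68
G_dB = 10*log10(3960.68) = 36.0 dB

36.0 dB


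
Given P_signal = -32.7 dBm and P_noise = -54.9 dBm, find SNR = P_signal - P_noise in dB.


SNR = -32.7 - (-54.9) = 22.2 dB

22.2 dB


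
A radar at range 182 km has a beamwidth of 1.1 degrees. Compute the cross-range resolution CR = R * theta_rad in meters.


BW_rad = 0.019198622
CR = 182000 * 0.019198622 = 3494.1 m

3494.1 m


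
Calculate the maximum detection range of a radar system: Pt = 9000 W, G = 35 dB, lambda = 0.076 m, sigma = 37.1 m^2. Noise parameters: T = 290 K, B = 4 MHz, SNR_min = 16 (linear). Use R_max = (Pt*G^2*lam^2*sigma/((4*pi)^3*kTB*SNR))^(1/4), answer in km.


G_lin = 10^(35/10) = 3162.27766
R^4 = 9000 * 3162.27766^2 * 0.076^2 * 37.1 / ((4*pi)^3 * 1.38e-23 * 290 * 4000000.0 * 16)
R^4 = 3.79452e19 m^4
R_max = (3.79452e19)^(1/4) = 78485.5 m = 78.5 km

78.5 km


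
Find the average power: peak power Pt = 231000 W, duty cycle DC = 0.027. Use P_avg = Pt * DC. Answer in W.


P_avg = 231000 * 0.027 = 6237.0 W

6237.0 W


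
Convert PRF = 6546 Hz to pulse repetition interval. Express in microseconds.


PRI = 1/6546 = 0.000152765 s = 152.8 us

152.8 us


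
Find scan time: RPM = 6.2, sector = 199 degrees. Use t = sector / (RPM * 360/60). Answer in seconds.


t = 199 / (6.2 * 360) * 60 = 5.35 s

5.35 s


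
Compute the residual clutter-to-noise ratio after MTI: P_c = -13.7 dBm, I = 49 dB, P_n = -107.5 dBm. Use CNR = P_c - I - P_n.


CNR = -13.7 - 49 - (-107.5) = 44.8 dB

44.8 dB


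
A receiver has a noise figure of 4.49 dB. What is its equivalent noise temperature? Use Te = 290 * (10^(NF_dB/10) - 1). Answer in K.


NF_lin = 10^(4.49/10) = 2.811901
Te = 290 * (2.811901 - 1) = 525.5 K

525.5 K


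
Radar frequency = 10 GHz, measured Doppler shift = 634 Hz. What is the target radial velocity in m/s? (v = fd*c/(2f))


v = 634 * 3e8 / (2 * 10000000000.0) = 9.5 m/s

9.5 m/s


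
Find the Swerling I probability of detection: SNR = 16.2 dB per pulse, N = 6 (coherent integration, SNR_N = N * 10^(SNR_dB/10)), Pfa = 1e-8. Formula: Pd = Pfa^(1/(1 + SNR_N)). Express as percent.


SNR_lin = 10^(16.2/10) = 41.68694
SNR_N = 6 * 41.68694 = 250.12164
1/(1 + SNR_N) = 1/251.12164 = 0.0039821
Pd = (1e-8)^0.0039821 = 0.92927
Pd = 92.9%

92.9%


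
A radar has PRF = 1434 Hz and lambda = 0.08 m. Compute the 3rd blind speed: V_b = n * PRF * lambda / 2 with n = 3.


V_blind = 3 * 1434 * 0.08 / 2 = 172.1 m/s

172.1 m/s


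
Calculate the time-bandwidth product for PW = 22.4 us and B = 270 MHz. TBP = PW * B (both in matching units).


TBP = 22.4 * 270 = 6048.0

6048.0


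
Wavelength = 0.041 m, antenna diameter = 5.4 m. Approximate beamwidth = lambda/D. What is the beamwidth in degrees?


BW_rad = 0.041 / 5.4 = 0.007593
BW_deg = 0.44 degrees

0.44 degrees
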